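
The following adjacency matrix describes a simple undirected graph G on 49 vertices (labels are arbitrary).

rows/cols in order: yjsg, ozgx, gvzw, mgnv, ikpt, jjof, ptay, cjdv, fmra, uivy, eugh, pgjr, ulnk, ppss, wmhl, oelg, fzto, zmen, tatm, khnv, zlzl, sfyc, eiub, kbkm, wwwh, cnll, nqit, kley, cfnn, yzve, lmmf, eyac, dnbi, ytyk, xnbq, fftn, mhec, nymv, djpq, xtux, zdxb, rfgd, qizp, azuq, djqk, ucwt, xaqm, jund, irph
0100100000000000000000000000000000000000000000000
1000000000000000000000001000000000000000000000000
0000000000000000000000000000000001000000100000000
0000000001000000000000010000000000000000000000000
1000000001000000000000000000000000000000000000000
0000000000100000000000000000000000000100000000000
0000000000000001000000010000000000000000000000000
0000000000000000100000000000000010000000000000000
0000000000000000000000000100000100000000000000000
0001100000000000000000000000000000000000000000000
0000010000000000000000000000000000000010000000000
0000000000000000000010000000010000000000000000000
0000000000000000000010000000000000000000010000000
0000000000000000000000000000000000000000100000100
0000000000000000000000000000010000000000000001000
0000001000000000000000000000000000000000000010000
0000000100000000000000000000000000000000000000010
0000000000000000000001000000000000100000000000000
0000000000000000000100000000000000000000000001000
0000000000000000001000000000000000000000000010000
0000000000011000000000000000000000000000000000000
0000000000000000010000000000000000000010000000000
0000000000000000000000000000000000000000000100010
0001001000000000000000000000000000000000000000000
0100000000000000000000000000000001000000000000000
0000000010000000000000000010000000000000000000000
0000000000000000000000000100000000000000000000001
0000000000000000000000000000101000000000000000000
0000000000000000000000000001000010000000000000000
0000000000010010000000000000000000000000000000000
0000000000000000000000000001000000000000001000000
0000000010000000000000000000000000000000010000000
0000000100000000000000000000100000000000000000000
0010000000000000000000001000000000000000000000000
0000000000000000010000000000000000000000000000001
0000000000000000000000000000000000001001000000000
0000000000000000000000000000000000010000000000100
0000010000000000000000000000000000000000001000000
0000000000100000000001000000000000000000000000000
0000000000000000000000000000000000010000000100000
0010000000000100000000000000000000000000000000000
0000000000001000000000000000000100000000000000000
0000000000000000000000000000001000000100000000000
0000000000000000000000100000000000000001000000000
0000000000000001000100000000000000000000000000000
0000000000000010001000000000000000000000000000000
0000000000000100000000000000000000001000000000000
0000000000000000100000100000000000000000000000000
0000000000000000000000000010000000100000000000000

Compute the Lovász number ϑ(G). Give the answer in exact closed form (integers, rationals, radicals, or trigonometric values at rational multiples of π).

49*cos(pi/49)/(cos(pi/49) + 1)

deg(khnv) = 2; N(khnv) = {tatm, djqk}.
Vertex ppss has 2 neighbors: zdxb, xaqm.
Vertex xaqm has 2 neighbors: ppss, mhec.
N(djpq) = {eugh, sfyc}, |N(djpq)| = 2.
49-vertex 2-regular graph: a single 49-cycle (edge-transitive).
spec(A) ≈ [2.0, 1.98358, 1.93459, 1.85383, 1.74264, 1.60283, 1.4367, 1.24698, 1.03679, 0.80957, 0.56906, 0.3192, 0.0641, -0.19205, -0.44504, -0.69073, -0.92508, -1.14423, -1.3446, -1.52289, -1.67618, -1.80194, -1.89811, -1.96312, -1.99589] (distinct, 5 d.p.).
With N=49: ϑ(G) = 49·(-(-1)*2*cos(pi/49))/(2−(-2*cos(pi/49))) = 49*cos(pi/49)/(cos(pi/49) + 1).
ϑ(G) ≈ 24.47481.
Lovász sandwich 24 ≤ 49*cos(pi/49)/(cos(pi/49) + 1) ≤ 25: both strict.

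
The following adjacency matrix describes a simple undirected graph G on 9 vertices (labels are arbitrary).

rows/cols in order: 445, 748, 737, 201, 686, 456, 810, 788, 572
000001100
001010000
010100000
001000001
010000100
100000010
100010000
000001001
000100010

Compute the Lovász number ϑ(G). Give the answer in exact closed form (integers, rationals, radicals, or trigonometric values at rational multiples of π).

deg(748) = 2; N(748) = {737, 686}.
deg(456) = 2; N(456) = {445, 788}.
N(201) = {737, 572}, |N(201)| = 2.
deg(737) = 2; N(737) = {748, 201}.
deg(v) = 2 for all v (|V|=9); a single 9-cycle (edge-transitive).
spec(A) ≈ [2.0, 1.5321, 0.3473, -1.0, -1.8794] (distinct, 4 d.p.).
Lovász: ϑ = −9(-2*cos(pi/9))/(2+-(-1)*2*cos(pi/9)) = 9*cos(pi/9)/(cos(pi/9) + 1).
≈ 4.36008958 (to 8 d.p.).
Sandwich: α(G)=4 ≤ ϑ(G)=9*cos(pi/9)/(cos(pi/9) + 1) ≤ χ(Ḡ)=5 (both strict).

9*cos(pi/9)/(cos(pi/9) + 1)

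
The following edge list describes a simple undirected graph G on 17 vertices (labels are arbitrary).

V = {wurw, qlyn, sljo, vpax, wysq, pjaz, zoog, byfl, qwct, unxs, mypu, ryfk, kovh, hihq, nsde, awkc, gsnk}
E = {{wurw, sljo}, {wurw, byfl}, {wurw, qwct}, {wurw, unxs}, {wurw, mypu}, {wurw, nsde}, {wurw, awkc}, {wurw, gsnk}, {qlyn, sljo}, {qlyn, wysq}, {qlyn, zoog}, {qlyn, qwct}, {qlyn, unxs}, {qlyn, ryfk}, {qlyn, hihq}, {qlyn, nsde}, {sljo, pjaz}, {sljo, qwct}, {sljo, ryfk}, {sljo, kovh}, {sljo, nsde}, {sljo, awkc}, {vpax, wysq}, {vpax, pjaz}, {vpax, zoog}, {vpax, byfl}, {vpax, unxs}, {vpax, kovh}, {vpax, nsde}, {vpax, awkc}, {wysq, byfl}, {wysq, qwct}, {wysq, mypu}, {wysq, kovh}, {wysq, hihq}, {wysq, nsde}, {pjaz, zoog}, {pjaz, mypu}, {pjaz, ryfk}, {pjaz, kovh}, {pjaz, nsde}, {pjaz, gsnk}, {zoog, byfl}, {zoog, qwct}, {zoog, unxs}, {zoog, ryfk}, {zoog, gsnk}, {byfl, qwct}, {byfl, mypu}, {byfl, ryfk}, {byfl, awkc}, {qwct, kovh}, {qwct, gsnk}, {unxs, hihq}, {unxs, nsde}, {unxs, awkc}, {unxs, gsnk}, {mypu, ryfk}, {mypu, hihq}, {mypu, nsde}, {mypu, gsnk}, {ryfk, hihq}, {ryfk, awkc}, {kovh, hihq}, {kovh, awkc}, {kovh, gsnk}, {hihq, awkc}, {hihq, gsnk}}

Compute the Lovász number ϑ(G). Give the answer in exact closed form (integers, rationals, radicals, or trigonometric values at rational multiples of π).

sqrt(17)

N(gsnk) = {wurw, pjaz, zoog, qwct, unxs, mypu, kovh, hihq}, |N(gsnk)| = 8.
deg(qwct) = 8; N(qwct) = {wurw, qlyn, sljo, wysq, zoog, byfl, kovh, gsnk}.
N(byfl) = {wurw, vpax, wysq, zoog, qwct, mypu, ryfk, awkc}, |N(byfl)| = 8.
Vertex qlyn has 8 neighbors: sljo, wysq, zoog, qwct, unxs, ryfk, hihq, nsde.
deg(v) = 8 for all v (|V|=17); Paley(17): SR with (k,λ,μ)=(8,3,4).
A has 3 distinct eigenvalues ≈ [8.0, 1.562, -2.562].
With N=17: ϑ(G) = 17·(-(-sqrt(17)/2 - 1/2))/(8−(-sqrt(17)/2 - 1/2)) = sqrt(17).
≈ 4.1231056 (to 7 d.p.).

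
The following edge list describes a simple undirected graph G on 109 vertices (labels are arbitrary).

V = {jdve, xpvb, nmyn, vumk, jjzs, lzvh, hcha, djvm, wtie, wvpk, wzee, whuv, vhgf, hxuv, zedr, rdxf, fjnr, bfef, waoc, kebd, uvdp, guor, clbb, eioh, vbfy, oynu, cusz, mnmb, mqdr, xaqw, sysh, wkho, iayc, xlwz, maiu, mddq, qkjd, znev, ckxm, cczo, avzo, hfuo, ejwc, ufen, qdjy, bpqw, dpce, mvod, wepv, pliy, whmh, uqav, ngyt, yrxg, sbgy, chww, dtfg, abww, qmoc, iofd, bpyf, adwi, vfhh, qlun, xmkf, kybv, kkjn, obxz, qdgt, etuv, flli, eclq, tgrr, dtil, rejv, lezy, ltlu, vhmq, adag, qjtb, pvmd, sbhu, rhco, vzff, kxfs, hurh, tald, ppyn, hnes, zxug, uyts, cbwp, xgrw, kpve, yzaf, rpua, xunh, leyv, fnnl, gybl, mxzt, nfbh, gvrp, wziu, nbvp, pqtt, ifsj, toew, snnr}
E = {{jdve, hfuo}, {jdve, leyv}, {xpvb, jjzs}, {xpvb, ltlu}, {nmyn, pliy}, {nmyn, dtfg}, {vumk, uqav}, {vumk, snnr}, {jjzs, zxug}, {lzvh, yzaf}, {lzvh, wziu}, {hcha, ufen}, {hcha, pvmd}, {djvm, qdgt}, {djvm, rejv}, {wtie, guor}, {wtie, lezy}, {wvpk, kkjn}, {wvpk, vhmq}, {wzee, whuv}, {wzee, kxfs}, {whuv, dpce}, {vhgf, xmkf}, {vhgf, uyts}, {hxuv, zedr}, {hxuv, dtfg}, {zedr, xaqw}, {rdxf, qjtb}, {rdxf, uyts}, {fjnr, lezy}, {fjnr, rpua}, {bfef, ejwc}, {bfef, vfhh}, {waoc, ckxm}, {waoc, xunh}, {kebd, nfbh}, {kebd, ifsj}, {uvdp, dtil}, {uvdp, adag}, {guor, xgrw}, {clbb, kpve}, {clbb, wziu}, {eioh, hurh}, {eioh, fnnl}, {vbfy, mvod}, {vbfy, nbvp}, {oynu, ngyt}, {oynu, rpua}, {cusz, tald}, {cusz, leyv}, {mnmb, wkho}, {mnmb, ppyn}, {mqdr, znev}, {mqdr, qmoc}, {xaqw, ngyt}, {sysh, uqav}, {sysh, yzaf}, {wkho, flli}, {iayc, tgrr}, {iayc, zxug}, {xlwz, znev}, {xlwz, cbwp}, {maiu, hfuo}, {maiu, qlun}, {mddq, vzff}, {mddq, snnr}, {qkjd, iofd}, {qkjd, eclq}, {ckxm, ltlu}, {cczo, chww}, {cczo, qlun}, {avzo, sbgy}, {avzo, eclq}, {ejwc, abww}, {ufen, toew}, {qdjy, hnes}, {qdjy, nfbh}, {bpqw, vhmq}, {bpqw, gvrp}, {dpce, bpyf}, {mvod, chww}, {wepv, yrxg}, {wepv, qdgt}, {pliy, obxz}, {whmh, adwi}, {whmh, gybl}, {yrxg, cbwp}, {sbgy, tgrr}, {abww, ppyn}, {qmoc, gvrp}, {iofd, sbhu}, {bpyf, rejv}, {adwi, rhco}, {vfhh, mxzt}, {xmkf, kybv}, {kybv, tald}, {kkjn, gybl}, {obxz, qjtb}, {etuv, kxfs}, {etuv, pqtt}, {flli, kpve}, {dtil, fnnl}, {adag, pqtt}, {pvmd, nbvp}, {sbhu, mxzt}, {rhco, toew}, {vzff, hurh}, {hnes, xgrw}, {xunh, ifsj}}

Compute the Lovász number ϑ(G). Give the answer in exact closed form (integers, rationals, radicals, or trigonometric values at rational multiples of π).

deg(rpua) = 2; N(rpua) = {fjnr, oynu}.
deg(nbvp) = 2; N(nbvp) = {vbfy, pvmd}.
N(uyts) = {vhgf, rdxf}, |N(uyts)| = 2.
deg(cbwp) = 2; N(cbwp) = {xlwz, yrxg}.
G on 109 vertices is 2-regular; the odd cycle C_{109}.
The 55 distinct eigenvalues: [2.0, 1.9967, 1.9867, 1.9702, 1.9471, 1.9175, 1.8816, 1.8394, 1.7911, 1.7368, 1.6768, 1.6112, 1.5403, 1.4642, 1.3833, 1.2978, 1.208, 1.1141, 1.0166, 0.9157, 0.8117, 0.7051, 0.5961, 0.4851, 0.3725, 0.2587, 0.144, 0.0288, -0.0864, -0.2014, -0.3157, -0.429, -0.5408, -0.6508, -0.7587, -0.8641, -0.9665, -1.0658, -1.1615, -1.2534, -1.3411, -1.4244, -1.5029, -1.5764, -1.6447, -1.7075, -1.7647, -1.816, -1.8612, -1.9003, -1.9331, -1.9594, -1.9793, -1.9925, -1.9992].
−109·(-2*cos(pi/109)) / ((2)−(-2*cos(pi/109))) = 109*cos(pi/109)/(cos(pi/109) + 1) = ϑ(G).
Numerically 54.48868008.
54 ≤ 109*cos(pi/109)/(cos(pi/109) + 1) ≤ 55: both strict.

109*cos(pi/109)/(cos(pi/109) + 1)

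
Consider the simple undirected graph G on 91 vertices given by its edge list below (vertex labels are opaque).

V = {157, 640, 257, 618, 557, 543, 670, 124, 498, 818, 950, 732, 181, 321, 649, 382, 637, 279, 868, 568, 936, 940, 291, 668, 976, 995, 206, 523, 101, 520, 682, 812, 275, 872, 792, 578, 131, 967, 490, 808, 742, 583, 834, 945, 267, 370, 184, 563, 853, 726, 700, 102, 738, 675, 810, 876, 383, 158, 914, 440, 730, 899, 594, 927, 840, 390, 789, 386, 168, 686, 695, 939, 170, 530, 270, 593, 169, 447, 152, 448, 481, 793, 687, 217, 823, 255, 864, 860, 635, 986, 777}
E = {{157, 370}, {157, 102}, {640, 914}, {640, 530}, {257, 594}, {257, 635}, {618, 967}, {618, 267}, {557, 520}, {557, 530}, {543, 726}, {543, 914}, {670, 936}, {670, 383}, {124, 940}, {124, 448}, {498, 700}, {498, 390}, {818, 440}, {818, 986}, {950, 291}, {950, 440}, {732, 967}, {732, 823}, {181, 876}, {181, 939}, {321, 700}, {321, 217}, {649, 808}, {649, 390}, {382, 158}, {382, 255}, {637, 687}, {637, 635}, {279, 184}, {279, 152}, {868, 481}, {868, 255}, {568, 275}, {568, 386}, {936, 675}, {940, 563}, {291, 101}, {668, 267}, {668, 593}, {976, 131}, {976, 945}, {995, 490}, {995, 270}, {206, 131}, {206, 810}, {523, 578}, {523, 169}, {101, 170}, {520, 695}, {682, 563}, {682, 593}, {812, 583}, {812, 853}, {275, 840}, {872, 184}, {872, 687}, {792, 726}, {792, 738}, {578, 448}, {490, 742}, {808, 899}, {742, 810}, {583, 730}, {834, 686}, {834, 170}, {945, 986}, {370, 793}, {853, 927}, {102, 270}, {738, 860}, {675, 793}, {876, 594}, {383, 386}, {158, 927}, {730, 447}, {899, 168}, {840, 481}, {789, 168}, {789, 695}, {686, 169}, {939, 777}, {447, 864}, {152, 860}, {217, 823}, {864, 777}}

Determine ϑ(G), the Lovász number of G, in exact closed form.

91*cos(pi/91)/(cos(pi/91) + 1)

N(742) = {490, 810}, |N(742)| = 2.
deg(386) = 2; N(386) = {568, 383}.
deg(939) = 2; N(939) = {181, 777}.
deg(390) = 2; N(390) = {498, 649}.
Every vertex has degree 2 (N=91); connected 2-regular on 91 ⇒ C_{91}.
Distinct eigenvalues (to 5 d.p.): [2.0, 1.99523, 1.98096, 1.95725, 1.92421, 1.882, 1.83082, 1.77091, 1.70257, 1.62611, 1.54191, 1.45035, 1.35189, 1.24698, 1.13613, 1.01987, 0.89874, 0.77333, 0.64424, 0.51208, 0.37748, 0.24107, 0.10352, -0.03452, -0.1724, -0.30946, -0.44504, -0.5785, -0.70921, -0.83654, -0.95987, -1.07864, -1.19226, -1.30021, -1.40196, -1.49702, -1.58495, -1.66533, -1.73778, -1.80194, -1.85751, -1.90424, -1.94188, -1.97028, -1.98928, -1.99881].
−91·(-2*cos(pi/91)) / ((2)−(-2*cos(pi/91))) = 91*cos(pi/91)/(cos(pi/91) + 1) = ϑ(G).
Numerically 45.48644016.
Check 45 ≤ 91*cos(pi/91)/(cos(pi/91) + 1) ≤ 46: both strict.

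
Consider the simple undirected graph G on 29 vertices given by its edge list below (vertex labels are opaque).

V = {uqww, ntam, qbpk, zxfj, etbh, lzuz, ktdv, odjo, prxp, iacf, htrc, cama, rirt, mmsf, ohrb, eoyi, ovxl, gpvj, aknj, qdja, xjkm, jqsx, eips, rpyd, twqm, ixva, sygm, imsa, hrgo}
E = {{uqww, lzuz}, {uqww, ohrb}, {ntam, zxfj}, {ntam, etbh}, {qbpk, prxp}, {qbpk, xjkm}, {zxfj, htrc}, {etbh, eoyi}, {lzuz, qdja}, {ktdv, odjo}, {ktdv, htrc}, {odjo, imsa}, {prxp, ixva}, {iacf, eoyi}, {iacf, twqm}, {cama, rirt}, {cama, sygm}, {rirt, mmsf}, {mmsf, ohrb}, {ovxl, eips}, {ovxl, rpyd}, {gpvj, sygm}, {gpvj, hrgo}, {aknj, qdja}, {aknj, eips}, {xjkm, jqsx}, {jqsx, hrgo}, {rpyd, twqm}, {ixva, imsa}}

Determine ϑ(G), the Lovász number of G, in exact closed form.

N(eips) = {ovxl, aknj}, |N(eips)| = 2.
N(prxp) = {qbpk, ixva}, |N(prxp)| = 2.
N(rpyd) = {ovxl, twqm}, |N(rpyd)| = 2.
N(jqsx) = {xjkm, hrgo}, |N(jqsx)| = 2.
Regular of degree 2 on 29 vertices: this is C_{29}, the 29-cycle.
A has 15 distinct eigenvalues ≈ [2.0, 1.9532, 1.8152, 1.5922, 1.2948, 0.9368, 0.5351, 0.1083, -0.3236, -0.7403, -1.1224, -1.452, -1.7137, -1.8953, -1.9883].
ϑ = −N·λ_min/(λ_max−λ_min) = −29·(-2*cos(pi/29))/(2−(-2*cos(pi/29))) = 29*cos(pi/29)/(cos(pi/29) + 1).
≈ 14.4573753 (to 7 d.p.).
α=14, χ(Ḡ)=15; ϑ=29*cos(pi/29)/(cos(pi/29) + 1) lies between (both strict).

29*cos(pi/29)/(cos(pi/29) + 1)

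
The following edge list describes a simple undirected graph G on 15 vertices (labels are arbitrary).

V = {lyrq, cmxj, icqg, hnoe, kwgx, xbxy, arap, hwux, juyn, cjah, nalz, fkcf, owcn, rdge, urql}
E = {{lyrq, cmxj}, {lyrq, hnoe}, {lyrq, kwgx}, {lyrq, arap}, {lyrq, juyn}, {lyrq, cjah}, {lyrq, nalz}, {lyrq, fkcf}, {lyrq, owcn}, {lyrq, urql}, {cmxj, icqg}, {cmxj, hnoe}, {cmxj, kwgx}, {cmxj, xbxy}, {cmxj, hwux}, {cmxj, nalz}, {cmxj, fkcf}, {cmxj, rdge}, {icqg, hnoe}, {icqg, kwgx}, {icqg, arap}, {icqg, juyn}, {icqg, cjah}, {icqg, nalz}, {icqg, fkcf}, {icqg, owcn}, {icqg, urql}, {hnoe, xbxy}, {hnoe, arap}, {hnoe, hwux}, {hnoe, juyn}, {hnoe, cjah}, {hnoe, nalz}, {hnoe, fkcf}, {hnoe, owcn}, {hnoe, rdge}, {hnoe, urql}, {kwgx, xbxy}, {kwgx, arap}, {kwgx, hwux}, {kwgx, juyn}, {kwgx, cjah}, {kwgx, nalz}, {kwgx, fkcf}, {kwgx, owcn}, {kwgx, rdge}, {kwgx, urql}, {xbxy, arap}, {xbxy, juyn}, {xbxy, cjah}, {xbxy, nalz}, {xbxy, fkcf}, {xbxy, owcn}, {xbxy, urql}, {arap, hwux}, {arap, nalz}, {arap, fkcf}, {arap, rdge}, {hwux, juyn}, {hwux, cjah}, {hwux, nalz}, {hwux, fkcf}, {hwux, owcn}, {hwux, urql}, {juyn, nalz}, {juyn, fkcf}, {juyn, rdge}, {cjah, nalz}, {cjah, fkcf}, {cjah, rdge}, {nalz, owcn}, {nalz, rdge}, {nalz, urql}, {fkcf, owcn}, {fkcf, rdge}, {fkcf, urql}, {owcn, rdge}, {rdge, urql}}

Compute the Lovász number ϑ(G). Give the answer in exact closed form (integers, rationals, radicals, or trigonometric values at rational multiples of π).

N(rdge) = {cmxj, hnoe, kwgx, arap, juyn, cjah, nalz, fkcf, owcn, urql}, |N(rdge)| = 10.
Vertex lyrq has 10 neighbors: cmxj, hnoe, kwgx, arap, juyn, cjah, nalz, fkcf, owcn, urql.
N(fkcf) = {lyrq, cmxj, icqg, hnoe, kwgx, xbxy, arap, hwux, juyn, cjah, owcn, rdge, urql}, |N(fkcf)| = 13.
Vertex nalz has 13 neighbors: lyrq, cmxj, icqg, hnoe, kwgx, xbxy, arap, hwux, juyn, cjah, owcn, rdge, urql.
4 parts of sizes [6, 5, 2, 2]; α(G) = 6 = ϑ (perfect).
= 6.0000… (decimal).
6 ≤ 6 ≤ 6: collapsed.

6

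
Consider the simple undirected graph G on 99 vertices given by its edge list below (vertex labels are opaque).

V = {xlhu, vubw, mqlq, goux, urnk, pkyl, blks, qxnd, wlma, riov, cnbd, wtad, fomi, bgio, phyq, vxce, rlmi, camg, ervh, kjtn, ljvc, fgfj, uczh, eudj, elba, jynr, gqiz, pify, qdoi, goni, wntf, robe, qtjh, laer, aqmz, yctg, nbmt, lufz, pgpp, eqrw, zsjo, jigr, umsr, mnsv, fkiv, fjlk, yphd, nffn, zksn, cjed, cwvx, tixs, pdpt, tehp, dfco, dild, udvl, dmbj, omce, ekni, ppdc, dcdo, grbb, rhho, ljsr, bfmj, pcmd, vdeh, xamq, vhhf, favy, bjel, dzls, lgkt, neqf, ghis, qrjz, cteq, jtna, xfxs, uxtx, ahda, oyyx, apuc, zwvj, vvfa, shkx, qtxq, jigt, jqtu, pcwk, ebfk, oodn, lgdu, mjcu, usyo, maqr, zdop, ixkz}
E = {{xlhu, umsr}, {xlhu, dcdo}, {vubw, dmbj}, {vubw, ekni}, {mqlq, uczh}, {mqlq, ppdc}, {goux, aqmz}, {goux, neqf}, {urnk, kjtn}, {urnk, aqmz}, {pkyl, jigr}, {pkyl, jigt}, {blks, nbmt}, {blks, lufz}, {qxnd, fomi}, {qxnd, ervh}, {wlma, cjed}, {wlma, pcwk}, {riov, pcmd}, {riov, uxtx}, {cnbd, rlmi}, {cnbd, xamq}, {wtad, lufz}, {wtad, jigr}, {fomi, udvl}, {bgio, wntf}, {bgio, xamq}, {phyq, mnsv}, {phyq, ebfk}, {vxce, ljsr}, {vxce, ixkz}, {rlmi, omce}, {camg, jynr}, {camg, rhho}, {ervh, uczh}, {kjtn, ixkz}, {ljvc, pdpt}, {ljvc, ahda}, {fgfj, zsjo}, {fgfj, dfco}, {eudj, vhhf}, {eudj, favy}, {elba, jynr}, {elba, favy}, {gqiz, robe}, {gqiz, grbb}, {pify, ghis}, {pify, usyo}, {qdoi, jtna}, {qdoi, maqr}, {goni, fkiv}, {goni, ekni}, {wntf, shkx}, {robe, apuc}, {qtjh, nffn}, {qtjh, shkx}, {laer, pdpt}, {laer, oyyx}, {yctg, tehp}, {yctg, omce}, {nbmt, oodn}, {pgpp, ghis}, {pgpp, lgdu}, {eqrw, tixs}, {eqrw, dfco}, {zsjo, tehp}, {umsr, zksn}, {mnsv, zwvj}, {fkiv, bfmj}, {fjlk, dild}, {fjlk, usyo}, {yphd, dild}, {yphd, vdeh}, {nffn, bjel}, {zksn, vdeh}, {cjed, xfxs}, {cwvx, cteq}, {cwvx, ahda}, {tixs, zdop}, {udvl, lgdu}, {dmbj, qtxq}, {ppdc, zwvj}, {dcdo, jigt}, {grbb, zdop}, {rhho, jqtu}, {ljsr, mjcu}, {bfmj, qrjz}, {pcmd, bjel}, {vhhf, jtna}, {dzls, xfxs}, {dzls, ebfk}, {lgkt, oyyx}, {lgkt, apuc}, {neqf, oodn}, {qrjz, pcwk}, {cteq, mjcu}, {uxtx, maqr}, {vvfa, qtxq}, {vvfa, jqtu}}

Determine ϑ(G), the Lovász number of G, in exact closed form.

99*cos(pi/99)/(cos(pi/99) + 1)

Vertex rlmi has 2 neighbors: cnbd, omce.
deg(lufz) = 2; N(lufz) = {blks, wtad}.
deg(dzls) = 2; N(dzls) = {xfxs, ebfk}.
Vertex bjel has 2 neighbors: nffn, pcmd.
deg(v) = 2 for all v (|V|=99); a single 99-cycle (edge-transitive).
spec(A) ≈ [2.0, 1.996, 1.984, 1.964, 1.936, 1.9, 1.857, 1.806, 1.748, 1.683, 1.611, 1.532, 1.447, 1.357, 1.261, 1.16, 1.054, 0.945, 0.831, 0.714, 0.594, 0.472, 0.347, 0.222, 0.095, -0.032, -0.158, -0.285, -0.41, -0.533, -0.654, -0.773, -0.888, -1.0, -1.108, -1.211, -1.31, -1.403, -1.491, -1.572, -1.647, -1.716, -1.778, -1.832, -1.879, -1.919, -1.951, -1.975, -1.991, -1.999] (distinct, 3 d.p.).
λ_max=2, λ_min=-2*cos(pi/99); ϑ = −99·λ_min/(λ_max−λ_min) = 99*cos(pi/99)/(cos(pi/99) + 1).
Numerically 49.487536.
Sandwich: α(G)=49 ≤ ϑ(G)=99*cos(pi/99)/(cos(pi/99) + 1) ≤ χ(Ḡ)=50 (both strict).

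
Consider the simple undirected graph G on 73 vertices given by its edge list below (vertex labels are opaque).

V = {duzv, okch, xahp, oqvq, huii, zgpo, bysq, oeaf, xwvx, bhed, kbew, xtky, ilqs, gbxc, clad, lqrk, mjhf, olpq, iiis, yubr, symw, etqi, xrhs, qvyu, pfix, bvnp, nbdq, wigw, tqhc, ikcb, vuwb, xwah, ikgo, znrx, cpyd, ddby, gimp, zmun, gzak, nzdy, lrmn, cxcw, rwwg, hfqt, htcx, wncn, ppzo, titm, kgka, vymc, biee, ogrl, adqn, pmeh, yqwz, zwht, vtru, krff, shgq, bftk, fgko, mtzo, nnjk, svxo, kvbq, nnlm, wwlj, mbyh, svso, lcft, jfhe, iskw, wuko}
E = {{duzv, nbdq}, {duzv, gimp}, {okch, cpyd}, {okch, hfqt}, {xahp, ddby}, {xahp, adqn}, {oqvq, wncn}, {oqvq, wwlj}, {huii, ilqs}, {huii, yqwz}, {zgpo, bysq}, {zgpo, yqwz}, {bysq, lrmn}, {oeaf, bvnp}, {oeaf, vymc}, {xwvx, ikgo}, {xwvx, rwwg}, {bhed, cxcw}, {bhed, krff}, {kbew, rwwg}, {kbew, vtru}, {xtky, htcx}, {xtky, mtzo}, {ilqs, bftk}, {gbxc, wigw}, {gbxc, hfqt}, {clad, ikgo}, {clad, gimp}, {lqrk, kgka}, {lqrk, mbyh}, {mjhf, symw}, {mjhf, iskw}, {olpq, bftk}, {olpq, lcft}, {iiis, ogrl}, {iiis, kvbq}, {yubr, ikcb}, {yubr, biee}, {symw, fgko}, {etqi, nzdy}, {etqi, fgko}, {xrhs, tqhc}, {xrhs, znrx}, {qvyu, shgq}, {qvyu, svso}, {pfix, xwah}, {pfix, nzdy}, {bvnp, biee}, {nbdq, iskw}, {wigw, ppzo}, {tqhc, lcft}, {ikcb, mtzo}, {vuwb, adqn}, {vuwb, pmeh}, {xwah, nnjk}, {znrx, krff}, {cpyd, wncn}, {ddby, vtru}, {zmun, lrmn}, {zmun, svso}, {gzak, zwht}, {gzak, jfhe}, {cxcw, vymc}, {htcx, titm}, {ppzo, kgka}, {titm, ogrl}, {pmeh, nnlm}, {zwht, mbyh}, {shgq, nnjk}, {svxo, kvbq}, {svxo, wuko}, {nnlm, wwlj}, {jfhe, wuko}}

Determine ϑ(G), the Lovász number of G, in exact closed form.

Vertex shgq has 2 neighbors: qvyu, nnjk.
N(ilqs) = {huii, bftk}, |N(ilqs)| = 2.
deg(znrx) = 2; N(znrx) = {xrhs, krff}.
deg(xtky) = 2; N(xtky) = {htcx, mtzo}.
Every vertex has degree 2 (N=73); the odd cycle C_{73}.
Distinct eigenvalues (to 3 d.p.): [2.0, 1.993, 1.97, 1.934, 1.883, 1.818, 1.739, 1.648, 1.544, 1.429, 1.304, 1.169, 1.025, 0.873, 0.715, 0.552, 0.385, 0.215, 0.043, -0.129, -0.3, -0.469, -0.634, -0.795, -0.95, -1.098, -1.237, -1.368, -1.488, -1.598, -1.695, -1.78, -1.852, -1.91, -1.954, -1.983, -1.998].
Lovász (edge-transitive): ϑ = −73·(-2*cos(pi/73))/((2)−(-2*cos(pi/73))) = 73*cos(pi/73)/(cos(pi/73) + 1).
ϑ(G) ≈ 36.4830948.
α=36, χ(Ḡ)=37; ϑ=73*cos(pi/73)/(cos(pi/73) + 1) lies between (both strict).

73*cos(pi/73)/(cos(pi/73) + 1)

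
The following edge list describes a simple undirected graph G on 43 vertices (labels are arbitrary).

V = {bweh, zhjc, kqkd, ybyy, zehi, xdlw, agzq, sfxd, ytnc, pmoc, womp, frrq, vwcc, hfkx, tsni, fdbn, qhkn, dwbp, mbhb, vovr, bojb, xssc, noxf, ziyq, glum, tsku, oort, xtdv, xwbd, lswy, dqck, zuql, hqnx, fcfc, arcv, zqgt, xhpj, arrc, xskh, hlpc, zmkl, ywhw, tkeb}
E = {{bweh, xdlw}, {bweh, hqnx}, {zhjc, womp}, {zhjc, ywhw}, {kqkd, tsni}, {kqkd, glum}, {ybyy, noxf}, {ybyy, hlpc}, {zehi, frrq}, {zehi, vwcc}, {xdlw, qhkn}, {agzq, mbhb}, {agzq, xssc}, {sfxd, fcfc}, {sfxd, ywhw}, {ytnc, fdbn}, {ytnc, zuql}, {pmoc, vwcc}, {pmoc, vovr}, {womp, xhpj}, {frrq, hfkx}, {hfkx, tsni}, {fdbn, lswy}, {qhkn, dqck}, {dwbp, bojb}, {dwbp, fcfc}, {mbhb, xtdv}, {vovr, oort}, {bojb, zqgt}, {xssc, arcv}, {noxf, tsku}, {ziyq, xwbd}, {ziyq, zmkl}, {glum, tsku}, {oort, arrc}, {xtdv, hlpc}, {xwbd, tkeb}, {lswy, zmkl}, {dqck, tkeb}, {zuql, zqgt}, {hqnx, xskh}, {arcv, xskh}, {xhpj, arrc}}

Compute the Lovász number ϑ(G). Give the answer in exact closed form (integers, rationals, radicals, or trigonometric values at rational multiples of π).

N(xtdv) = {mbhb, hlpc}, |N(xtdv)| = 2.
deg(xhpj) = 2; N(xhpj) = {womp, arrc}.
Vertex pmoc has 2 neighbors: vwcc, vovr.
deg(oort) = 2; N(oort) = {vovr, arrc}.
G on 43 vertices is 2-regular; a single 43-cycle (edge-transitive).
Distinct eigenvalues (to 6 d.p.): [2.0, 1.978687, 1.915201, 1.810896, 1.667996, 1.489544, 1.279346, 1.041881, 0.782209, 0.505867, 0.218742, -0.073044, -0.363274, -0.645761, -0.914485, -1.163718, -1.388148, -1.582993, -1.744099, -1.868032, -1.952152, -1.994665].
−43·(-2*cos(pi/43)) / ((2)−(-2*cos(pi/43))) = 43*cos(pi/43)/(cos(pi/43) + 1) = ϑ(G).
Numerically 21.4712837.
21 ≤ 43*cos(pi/43)/(cos(pi/43) + 1) ≤ 22: both strict.

43*cos(pi/43)/(cos(pi/43) + 1)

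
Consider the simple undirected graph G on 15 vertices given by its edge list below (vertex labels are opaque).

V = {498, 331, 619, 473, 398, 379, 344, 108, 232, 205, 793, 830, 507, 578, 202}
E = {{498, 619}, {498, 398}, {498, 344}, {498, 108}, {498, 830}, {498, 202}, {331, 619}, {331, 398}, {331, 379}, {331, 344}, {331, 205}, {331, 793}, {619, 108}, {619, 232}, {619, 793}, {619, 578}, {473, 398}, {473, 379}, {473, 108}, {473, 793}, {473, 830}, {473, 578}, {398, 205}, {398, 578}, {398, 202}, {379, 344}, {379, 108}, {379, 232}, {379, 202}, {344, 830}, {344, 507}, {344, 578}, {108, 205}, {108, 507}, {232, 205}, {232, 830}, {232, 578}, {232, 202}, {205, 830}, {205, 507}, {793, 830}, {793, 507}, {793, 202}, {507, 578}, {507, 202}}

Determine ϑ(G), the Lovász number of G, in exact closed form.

5

deg(331) = 6; N(331) = {619, 398, 379, 344, 205, 793}.
Vertex 108 has 6 neighbors: 498, 619, 473, 379, 205, 507.
N(619) = {498, 331, 108, 232, 793, 578}, |N(619)| = 6.
N(578) = {619, 473, 398, 344, 232, 507}, |N(578)| = 6.
deg(v) = 6 for all v (|V|=15); this is K(6,2), the Kneser graph.
spec(A) ≈ [6.0, 1.0, -3.0] (distinct, 5 d.p.).
With N=15: ϑ(G) = 15·(-1*(-3))/(6−(-3)) = 5.
ϑ(G) ≈ 5.000000000.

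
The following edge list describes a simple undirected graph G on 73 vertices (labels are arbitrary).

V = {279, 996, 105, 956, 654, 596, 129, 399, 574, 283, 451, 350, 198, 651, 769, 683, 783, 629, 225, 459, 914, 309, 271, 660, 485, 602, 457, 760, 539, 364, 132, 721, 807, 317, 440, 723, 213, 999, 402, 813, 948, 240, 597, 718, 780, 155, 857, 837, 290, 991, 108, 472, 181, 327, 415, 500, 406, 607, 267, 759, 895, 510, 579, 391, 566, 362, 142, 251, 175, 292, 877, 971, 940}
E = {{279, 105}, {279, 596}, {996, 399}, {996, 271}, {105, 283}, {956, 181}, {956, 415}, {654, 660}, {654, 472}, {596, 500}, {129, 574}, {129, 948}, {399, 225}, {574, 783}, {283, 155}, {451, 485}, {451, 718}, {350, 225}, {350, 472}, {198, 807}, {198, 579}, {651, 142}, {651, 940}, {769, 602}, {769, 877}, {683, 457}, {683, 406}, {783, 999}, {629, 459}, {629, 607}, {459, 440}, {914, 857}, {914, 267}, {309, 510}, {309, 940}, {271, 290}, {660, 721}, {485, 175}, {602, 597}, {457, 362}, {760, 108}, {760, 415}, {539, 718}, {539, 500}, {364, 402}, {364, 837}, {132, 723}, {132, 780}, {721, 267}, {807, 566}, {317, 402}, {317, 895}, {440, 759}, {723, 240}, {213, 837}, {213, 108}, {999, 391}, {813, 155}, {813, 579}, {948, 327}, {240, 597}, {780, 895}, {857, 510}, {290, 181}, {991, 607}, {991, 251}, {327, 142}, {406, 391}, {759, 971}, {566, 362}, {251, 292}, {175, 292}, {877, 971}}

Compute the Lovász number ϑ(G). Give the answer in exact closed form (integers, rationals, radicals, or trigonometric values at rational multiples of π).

73*cos(pi/73)/(cos(pi/73) + 1)

N(500) = {596, 539}, |N(500)| = 2.
N(391) = {999, 406}, |N(391)| = 2.
deg(440) = 2; N(440) = {459, 759}.
N(760) = {108, 415}, |N(760)| = 2.
2-regular, N=73; connected 2-regular on 73 ⇒ C_{73}.
spec(A) ≈ [2.0, 1.992596, 1.97044, 1.933696, 1.882635, 1.817635, 1.739179, 1.647846, 1.544313, 1.429347, 1.303798, 1.168596, 1.024743, 0.873302, 0.715396, 0.552194, 0.384903, 0.214763, 0.043032, -0.129017, -0.300111, -0.468983, -0.634383, -0.795086, -0.949902, -1.097686, -1.237343, -1.367839, -1.488208, -1.597559, -1.695082, -1.780055, -1.85185, -1.909934, -1.953877, -1.983355, -1.998148] (distinct, 6 d.p.).
Lovász: ϑ = −73(-2*cos(pi/73))/(2+-(-1)*2*cos(pi/73)) = 73*cos(pi/73)/(cos(pi/73) + 1).
≈ 36.483095 (to 6 d.p.).
α=36, χ(Ḡ)=37; ϑ=73*cos(pi/73)/(cos(pi/73) + 1) lies between (both strict).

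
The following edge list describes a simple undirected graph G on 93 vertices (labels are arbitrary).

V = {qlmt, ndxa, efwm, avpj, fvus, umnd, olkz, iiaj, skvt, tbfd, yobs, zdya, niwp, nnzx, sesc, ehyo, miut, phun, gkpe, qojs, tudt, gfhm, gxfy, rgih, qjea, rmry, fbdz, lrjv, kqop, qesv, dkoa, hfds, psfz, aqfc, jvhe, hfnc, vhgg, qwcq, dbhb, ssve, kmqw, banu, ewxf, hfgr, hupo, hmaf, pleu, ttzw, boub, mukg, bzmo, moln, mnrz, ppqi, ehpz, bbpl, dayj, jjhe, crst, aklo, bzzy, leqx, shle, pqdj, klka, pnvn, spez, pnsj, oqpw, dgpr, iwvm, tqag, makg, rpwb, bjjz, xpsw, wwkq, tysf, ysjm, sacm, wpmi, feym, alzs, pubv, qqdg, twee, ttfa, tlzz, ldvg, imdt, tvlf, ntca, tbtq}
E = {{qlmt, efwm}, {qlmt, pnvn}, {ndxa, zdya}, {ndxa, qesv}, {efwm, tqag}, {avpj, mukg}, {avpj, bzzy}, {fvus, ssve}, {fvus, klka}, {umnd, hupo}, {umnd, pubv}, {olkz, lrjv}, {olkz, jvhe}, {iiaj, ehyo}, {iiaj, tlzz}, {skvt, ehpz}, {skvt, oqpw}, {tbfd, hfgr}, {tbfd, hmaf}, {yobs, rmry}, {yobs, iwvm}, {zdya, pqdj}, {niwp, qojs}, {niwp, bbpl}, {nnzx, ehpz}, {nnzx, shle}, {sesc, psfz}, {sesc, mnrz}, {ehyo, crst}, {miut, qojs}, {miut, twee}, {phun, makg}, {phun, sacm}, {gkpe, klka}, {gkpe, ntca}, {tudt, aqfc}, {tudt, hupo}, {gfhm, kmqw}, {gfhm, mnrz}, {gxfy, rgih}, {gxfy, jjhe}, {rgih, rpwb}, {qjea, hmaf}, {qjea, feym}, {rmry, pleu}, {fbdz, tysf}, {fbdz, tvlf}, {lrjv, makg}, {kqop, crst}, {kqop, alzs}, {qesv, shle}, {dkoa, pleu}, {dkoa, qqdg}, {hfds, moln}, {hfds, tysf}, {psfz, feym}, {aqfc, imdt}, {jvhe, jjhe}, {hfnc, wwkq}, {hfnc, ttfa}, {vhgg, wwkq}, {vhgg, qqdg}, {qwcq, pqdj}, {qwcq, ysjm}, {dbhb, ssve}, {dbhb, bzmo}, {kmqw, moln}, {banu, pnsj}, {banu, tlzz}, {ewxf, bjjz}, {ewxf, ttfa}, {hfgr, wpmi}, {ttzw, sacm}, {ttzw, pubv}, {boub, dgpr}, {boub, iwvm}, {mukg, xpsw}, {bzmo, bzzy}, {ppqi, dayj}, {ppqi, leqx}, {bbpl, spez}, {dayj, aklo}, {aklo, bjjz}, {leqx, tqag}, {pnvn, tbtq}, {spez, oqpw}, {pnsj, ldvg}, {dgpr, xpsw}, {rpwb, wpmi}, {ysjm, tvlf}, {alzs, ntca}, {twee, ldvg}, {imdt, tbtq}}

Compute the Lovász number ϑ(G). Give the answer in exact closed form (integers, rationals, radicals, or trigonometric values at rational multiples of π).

Vertex gfhm has 2 neighbors: kmqw, mnrz.
deg(spez) = 2; N(spez) = {bbpl, oqpw}.
Vertex umnd has 2 neighbors: hupo, pubv.
Vertex tbtq has 2 neighbors: pnvn, imdt.
Regular of degree 2 on 93 vertices: connected 2-regular on 93 ⇒ C_{93}.
Distinct eigenvalues (to 3 d.p.): [2.0, 1.995, 1.982, 1.959, 1.927, 1.887, 1.838, 1.78, 1.715, 1.642, 1.561, 1.473, 1.378, 1.277, 1.17, 1.058, 0.941, 0.82, 0.695, 0.566, 0.436, 0.303, 0.169, 0.034, -0.101, -0.236, -0.369, -0.501, -0.631, -0.758, -0.881, -1.0, -1.115, -1.224, -1.328, -1.426, -1.518, -1.602, -1.679, -1.749, -1.81, -1.864, -1.908, -1.944, -1.972, -1.99, -1.999].
−93·(-2*cos(pi/93)) / ((2)−(-2*cos(pi/93))) = 93*cos(pi/93)/(cos(pi/93) + 1) = ϑ(G).
Numerically 46.486731879.
α=46, χ(Ḡ)=47; ϑ=93*cos(pi/93)/(cos(pi/93) + 1) lies between (both strict).

93*cos(pi/93)/(cos(pi/93) + 1)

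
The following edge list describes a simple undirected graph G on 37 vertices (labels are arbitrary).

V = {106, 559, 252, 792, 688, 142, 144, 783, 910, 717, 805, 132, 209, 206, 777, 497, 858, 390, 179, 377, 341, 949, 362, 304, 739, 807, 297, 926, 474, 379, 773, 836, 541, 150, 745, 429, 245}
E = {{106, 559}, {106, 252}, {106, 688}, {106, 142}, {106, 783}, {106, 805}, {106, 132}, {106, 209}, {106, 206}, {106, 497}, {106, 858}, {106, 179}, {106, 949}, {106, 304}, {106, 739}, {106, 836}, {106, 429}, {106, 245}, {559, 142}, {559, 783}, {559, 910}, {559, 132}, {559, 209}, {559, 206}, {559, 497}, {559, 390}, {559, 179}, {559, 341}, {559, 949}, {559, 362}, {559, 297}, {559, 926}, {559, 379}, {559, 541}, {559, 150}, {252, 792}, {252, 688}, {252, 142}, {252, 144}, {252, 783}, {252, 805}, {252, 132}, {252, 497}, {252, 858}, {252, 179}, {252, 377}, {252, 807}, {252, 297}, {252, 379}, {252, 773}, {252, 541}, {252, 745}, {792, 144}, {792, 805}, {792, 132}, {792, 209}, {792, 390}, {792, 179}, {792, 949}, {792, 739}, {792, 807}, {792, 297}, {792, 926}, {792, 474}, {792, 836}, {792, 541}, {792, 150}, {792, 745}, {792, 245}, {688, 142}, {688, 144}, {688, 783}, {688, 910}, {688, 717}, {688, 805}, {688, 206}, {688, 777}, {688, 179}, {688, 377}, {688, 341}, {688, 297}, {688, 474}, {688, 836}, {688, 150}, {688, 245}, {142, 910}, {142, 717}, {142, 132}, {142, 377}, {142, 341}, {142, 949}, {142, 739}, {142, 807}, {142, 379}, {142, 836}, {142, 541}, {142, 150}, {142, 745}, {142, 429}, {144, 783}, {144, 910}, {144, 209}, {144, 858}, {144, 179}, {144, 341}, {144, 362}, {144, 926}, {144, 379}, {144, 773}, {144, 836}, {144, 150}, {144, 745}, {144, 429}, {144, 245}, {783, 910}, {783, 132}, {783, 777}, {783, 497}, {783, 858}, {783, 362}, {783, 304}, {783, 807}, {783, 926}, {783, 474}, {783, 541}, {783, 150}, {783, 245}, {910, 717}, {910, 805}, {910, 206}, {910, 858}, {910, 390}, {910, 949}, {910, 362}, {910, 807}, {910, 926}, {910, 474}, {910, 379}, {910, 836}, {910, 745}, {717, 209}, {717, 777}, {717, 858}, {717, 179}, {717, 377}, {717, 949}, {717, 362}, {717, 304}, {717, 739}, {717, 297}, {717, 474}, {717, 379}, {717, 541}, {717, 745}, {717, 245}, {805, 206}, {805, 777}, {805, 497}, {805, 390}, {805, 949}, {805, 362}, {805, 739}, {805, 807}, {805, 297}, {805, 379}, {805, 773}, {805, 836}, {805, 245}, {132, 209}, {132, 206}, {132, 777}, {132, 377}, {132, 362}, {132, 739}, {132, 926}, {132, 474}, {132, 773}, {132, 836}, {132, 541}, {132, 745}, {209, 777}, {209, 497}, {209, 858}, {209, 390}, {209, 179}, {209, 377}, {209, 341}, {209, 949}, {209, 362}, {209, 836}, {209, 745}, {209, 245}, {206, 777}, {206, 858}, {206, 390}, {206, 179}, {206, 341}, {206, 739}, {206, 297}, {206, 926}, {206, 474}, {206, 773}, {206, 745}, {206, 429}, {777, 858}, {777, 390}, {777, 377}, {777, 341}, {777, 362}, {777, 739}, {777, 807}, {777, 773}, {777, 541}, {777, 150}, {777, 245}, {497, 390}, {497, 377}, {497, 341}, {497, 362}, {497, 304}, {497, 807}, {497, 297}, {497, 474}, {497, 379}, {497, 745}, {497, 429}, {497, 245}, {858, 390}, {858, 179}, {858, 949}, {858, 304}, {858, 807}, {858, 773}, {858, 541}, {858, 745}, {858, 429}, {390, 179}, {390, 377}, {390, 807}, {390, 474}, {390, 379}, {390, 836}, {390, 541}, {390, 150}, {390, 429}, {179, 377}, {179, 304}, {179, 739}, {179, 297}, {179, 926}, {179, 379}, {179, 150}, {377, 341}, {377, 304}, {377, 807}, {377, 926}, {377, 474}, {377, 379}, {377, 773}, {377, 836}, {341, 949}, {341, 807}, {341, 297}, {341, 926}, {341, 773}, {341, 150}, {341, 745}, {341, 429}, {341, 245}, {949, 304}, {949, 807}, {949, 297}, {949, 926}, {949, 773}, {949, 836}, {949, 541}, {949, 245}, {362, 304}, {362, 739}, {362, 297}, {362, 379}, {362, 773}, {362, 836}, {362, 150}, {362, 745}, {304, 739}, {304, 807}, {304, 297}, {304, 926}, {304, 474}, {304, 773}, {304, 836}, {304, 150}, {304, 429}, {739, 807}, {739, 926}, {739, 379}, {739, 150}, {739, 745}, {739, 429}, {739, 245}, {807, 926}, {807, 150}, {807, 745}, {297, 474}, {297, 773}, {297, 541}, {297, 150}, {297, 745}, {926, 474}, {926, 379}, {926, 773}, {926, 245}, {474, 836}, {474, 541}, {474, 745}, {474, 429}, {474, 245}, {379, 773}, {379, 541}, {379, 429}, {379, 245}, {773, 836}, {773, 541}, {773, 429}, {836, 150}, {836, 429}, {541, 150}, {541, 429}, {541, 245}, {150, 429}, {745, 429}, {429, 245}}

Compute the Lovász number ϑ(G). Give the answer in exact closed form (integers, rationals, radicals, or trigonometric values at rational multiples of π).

deg(910) = 18; N(910) = {559, 688, 142, 144, 783, 717, 805, 206, 858, 390, 949, 362, 807, 926, 474, 379, 836, 745}.
deg(717) = 18; N(717) = {688, 142, 910, 209, 777, 858, 179, 377, 949, 362, 304, 739, 297, 474, 379, 541, 745, 245}.
Vertex 773 has 18 neighbors: 252, 144, 805, 132, 206, 777, 858, 377, 341, 949, 362, 304, 297, 926, 379, 836, 541, 429.
Vertex 297 has 18 neighbors: 559, 252, 792, 688, 717, 805, 206, 497, 179, 341, 949, 362, 304, 474, 773, 541, 150, 745.
37-vertex 18-regular graph: SR(37,18,8,9) — a Paley graph.
A has 3 distinct eigenvalues ≈ [18.0, 2.541, -3.541].
λ_max=18, λ_min=-sqrt(37)/2 - 1/2; ϑ = −37·λ_min/(λ_max−λ_min) = sqrt(37).
≈ 6.08276 (to 5 d.p.).

sqrt(37)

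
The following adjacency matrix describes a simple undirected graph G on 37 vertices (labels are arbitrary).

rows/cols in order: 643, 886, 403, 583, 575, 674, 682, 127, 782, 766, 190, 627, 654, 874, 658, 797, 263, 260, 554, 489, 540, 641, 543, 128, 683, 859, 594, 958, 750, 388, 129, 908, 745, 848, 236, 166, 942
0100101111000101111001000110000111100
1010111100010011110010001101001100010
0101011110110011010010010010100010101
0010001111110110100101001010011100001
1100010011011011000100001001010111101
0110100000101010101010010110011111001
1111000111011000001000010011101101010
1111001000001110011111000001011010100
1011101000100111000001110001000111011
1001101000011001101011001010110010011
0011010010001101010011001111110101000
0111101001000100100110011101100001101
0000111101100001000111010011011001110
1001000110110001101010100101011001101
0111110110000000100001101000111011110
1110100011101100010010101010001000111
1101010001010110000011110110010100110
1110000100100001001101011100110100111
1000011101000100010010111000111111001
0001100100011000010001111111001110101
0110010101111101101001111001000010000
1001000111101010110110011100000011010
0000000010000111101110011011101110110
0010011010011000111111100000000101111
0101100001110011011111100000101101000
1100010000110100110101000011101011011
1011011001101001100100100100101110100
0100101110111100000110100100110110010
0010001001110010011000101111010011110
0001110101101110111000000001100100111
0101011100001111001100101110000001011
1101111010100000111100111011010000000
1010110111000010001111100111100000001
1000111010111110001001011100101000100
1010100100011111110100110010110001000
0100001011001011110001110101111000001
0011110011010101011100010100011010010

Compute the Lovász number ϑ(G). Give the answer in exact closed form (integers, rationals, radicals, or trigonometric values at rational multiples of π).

deg(543) = 18; N(543) = {782, 874, 658, 797, 263, 554, 489, 540, 128, 683, 594, 958, 750, 129, 908, 745, 236, 166}.
Vertex 942 has 18 neighbors: 403, 583, 575, 674, 782, 766, 627, 874, 797, 260, 554, 489, 128, 859, 388, 129, 745, 166.
N(388) = {583, 575, 674, 127, 766, 190, 654, 874, 658, 263, 260, 554, 958, 750, 908, 236, 166, 942}, |N(388)| = 18.
Vertex 540 has 18 neighbors: 886, 403, 674, 127, 766, 190, 627, 654, 874, 797, 263, 554, 641, 543, 128, 683, 958, 745.
18-regular, N=37; Paley(37): SR with (k,λ,μ)=(18,8,9).
spec(A) ≈ [18.0, 2.54138, -3.54138] (distinct, 5 d.p.).
λ_max=18, λ_min=-sqrt(37)/2 - 1/2; ϑ = −37·λ_min/(λ_max−λ_min) = sqrt(37).
= 6.08276253… (decimal).

sqrt(37)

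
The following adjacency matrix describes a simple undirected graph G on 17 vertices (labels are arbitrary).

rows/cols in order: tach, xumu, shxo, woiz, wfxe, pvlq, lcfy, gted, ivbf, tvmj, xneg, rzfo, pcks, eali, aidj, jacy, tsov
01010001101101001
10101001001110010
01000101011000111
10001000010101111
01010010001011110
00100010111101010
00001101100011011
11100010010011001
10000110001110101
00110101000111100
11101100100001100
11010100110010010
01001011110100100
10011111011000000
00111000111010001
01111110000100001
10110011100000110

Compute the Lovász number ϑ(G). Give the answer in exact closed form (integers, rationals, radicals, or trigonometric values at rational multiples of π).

sqrt(17)

Vertex tvmj has 8 neighbors: shxo, woiz, pvlq, gted, rzfo, pcks, eali, aidj.
N(pcks) = {xumu, wfxe, lcfy, gted, ivbf, tvmj, rzfo, aidj}, |N(pcks)| = 8.
Vertex shxo has 8 neighbors: xumu, pvlq, gted, tvmj, xneg, aidj, jacy, tsov.
deg(wfxe) = 8; N(wfxe) = {xumu, woiz, lcfy, xneg, pcks, eali, aidj, jacy}.
G on 17 vertices is 8-regular; SR(17,8,3,4) — a Paley graph.
A has 3 distinct eigenvalues ≈ [8.0, 1.5616, -2.5616].
−17·(-sqrt(17)/2 - 1/2) / ((8)−(-sqrt(17)/2 - 1/2)) = sqrt(17) = ϑ(G).
Numerically 4.12311.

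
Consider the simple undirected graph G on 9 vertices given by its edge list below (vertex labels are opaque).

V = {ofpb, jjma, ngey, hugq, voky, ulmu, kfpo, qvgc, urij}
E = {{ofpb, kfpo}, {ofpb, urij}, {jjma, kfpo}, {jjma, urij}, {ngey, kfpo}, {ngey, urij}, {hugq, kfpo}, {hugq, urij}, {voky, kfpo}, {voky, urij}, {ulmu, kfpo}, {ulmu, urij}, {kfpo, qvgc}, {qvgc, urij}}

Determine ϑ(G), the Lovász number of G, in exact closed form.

Vertex voky has 2 neighbors: kfpo, urij.
Vertex urij has 7 neighbors: ofpb, jjma, ngey, hugq, voky, ulmu, qvgc.
deg(kfpo) = 7; N(kfpo) = {ofpb, jjma, ngey, hugq, voky, ulmu, qvgc}.
N(hugq) = {kfpo, urij}, |N(hugq)| = 2.
Complete multipartite on [7, 2]: sandwich collapses at ϑ=7.
= 7.00000000… (decimal).
7 ≤ 7 ≤ 7: collapsed.

7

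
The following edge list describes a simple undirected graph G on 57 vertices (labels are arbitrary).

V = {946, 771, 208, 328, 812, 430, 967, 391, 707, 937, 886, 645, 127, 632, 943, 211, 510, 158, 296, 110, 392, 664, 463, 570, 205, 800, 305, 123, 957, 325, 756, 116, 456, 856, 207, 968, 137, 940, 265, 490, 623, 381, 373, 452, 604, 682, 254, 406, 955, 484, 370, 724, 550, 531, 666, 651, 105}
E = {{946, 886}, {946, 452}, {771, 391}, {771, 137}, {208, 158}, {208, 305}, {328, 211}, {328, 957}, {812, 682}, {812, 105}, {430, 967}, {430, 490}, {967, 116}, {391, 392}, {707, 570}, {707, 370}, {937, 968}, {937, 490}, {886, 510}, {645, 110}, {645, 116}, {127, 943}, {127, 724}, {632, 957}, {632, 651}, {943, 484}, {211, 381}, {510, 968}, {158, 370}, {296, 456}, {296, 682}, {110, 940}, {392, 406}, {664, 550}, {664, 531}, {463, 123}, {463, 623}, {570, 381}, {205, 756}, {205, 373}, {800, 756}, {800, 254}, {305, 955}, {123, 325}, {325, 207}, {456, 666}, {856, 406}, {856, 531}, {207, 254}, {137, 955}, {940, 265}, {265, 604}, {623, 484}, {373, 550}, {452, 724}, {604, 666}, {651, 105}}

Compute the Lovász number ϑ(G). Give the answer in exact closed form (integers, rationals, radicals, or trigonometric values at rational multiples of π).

deg(724) = 2; N(724) = {127, 452}.
N(510) = {886, 968}, |N(510)| = 2.
deg(664) = 2; N(664) = {550, 531}.
Vertex 406 has 2 neighbors: 392, 856.
G on 57 vertices is 2-regular; connected 2-regular on 57 ⇒ C_{57}.
spec(A) ≈ [2.0, 1.98786, 1.95159, 1.89163, 1.80871, 1.70384, 1.57828, 1.43357, 1.27145, 1.0939, 0.90307, 0.70128, 0.49097, 0.27471, 0.05511, -0.16516, -0.38342, -0.59703, -0.80339, -1.0, -1.18447, -1.35456, -1.50821, -1.64356, -1.75895, -1.85299, -1.92454, -1.97272, -1.99696] (distinct, 5 d.p.).
λ_max=2, λ_min=-2*cos(pi/57); ϑ = −57·λ_min/(λ_max−λ_min) = 57*cos(pi/57)/(cos(pi/57) + 1).
Numerically 28.4783.
α=28, χ(Ḡ)=29; ϑ=57*cos(pi/57)/(cos(pi/57) + 1) lies between (both strict).

57*cos(pi/57)/(cos(pi/57) + 1)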